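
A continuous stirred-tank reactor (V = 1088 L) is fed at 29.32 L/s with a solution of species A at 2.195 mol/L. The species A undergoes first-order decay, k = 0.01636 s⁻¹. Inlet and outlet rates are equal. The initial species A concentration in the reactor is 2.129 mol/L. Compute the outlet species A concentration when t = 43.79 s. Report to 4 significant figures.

Species balance: V dC/dt = Q C_in − Q C − k V C.
dC/dt = (Q/V) C_in − (Q/V + k) C; effective rate a = Q/V + k = 0.0269485 + 0.01636 = 0.0433085 s⁻¹.
C_ss = Q C_in/(Q + kV) = 1.36583 mol/L; C(t) = C_ss + (C₀ − C_ss) e^(−a t).
C(43.79) = 1.36583 + (0.763172)·e^(−0.0433085·43.79) = 1.36583 + (0.763172)·0.150096 = 1.48038 mol/L.

1.480 mol/L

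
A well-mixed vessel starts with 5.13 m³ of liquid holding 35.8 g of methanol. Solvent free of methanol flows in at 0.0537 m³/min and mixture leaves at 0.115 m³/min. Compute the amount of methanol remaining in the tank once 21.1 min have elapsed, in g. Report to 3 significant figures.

20.8 g

Total volume: dV/dt = Q_in − Q_out = -0.061300 m³/min, so V(t) = 5.13 − 0.061300 t and V(21.1) = 3.8366 m³.
Solute balance: dm/dt = 0 − Q_out C = −Q_out m/V(t).
dm/m = −Q_out dt/(V₀ − 0.061300 t); integrating gives ln(m/m₀) = −(Q_out/(Q_in−Q_out)) ln(V/V₀).
m = m₀ (V₀/V)^(Q_out/(Q_in−Q_out)) = 35.8 × (5.13/3.8366)^(-1.8760) = 20.758 g.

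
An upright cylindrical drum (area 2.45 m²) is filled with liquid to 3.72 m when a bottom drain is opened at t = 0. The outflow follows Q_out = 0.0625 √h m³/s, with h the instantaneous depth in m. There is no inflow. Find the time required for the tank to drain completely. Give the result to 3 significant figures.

With no inflow, A dh/dt = −0.0625 √h.
Separate and integrate: 2(√h − √h₀) = −(0.0625/A) t.
Tank is empty when √h = 0: t_empty = 2A√h₀/0.0625.
t_empty = 2·2.45·√3.72/0.0625 = 4.9000·1.9287/0.0625 = 151.21 s.

151 s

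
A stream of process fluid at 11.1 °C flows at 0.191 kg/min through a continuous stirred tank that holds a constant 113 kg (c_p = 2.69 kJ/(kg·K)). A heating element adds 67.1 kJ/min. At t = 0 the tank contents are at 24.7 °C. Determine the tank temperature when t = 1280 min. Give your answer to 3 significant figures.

128 °C

Unsteady energy balance on the tank contents: M c_p dT/dt = ṁ c_p (T_in − T) + 67.1.
τ = M/ṁ = 591.62 min; T_ss = T_in + Q̇/(ṁ c_p) = 11.1 + 67.1/(0.191·2.69) = 141.70 °C.
Integrating: T(t) = T_ss + (T₀ − T_ss) e^(−t/τ).
T(1280) = 141.70 + (-117.00)·e^(−1280/591.62) = 141.70 + (-117.00)·0.11492 = 128.25 °C.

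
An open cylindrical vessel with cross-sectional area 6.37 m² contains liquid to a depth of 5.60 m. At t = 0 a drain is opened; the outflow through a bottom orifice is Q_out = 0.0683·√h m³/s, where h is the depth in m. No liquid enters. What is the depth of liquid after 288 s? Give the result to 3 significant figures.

With no inflow, A dh/dt = −0.0683 √h.
∫ h^(−1/2) dh = −(0.0683/A) ∫ dt, giving 2√h = 2√h₀ − (0.0683/A) t.
√h = √5.60 − 0.0683·288/(2·6.37) = 2.3664 − 1.5440 = 0.82244.
h = 0.82244² = 0.67641 m.

0.676 m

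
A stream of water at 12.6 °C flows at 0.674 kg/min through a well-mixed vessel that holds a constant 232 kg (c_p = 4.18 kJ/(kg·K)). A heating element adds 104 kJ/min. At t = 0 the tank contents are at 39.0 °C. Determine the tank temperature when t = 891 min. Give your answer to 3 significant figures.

M c_p dT/dt = ṁ c_p (T_in − T) + Q̇.
τ = M/ṁ = 344.21 min; T_ss = T_in + Q̇/(ṁ c_p) = 12.6 + 104/(0.674·4.18) = 49.515 °C.
This is linear first-order; T(t) = T_ss + (T₀ − T_ss) e^(−t/τ).
T(891) = 49.515 + (-10.515)·e^(−891/344.21) = 49.515 + (-10.515)·0.075132 = 48.725 °C.

48.7 °C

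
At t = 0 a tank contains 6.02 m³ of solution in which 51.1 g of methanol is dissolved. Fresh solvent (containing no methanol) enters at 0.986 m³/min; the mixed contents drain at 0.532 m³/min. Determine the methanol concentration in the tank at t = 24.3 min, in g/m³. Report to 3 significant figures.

Total volume: dV/dt = Q_in − Q_out = 0.45400 m³/min, so V(t) = 6.02 + 0.45400 t and V(24.3) = 17.052 m³.
Species balance (pure solvent in): dm/dt = −Q_out · m/V(t).
Separate: dm/m = −Q_out dt/V(t) ⇒ ln(m/m₀) = −(Q_out/(Q_in−Q_out)) ln(V/V₀).
m = m₀ (V₀/V)^(Q_out/(Q_in−Q_out)) = 51.1 × (6.02/17.052)^(1.1718) = 15.085 g.
C = m/V = 15.085/17.052 = 0.88464 g/m³.

0.885 g/m³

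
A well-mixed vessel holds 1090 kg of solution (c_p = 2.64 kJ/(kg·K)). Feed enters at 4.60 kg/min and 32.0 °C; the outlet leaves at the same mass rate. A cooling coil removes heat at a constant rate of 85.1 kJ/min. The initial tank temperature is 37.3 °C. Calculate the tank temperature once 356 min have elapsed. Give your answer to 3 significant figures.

27.7 °C

Unsteady energy balance on the tank contents: M c_p dT/dt = ṁ c_p (T_in − T) − 85.1.
Rearrange: dT/dt = (T_ss − T)/τ with τ = M/ṁ = 236.96 min and T_ss = T_in − Q̇/(ṁ c_p) = 24.992 °C.
This is linear first-order; T(t) = T_ss + (T₀ − T_ss) e^(−t/τ).
T(356) = 24.992 + (12.308)·e^(−356/236.96) = 24.992 + (12.308)·0.22260 = 27.732 °C.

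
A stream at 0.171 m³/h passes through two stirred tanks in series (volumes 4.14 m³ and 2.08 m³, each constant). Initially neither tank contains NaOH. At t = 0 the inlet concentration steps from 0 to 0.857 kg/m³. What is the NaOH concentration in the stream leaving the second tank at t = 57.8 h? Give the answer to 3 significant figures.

0.706 kg/m³

Species balance on tank i: dCᵢ/dt = (Cᵢ₋₁ − Cᵢ)/τᵢ with τᵢ = Vᵢ/Q.
τ₁ = 4.14/0.171 = 24.211 h; τ₂ = 2.08/0.171 = 12.164 h.
Solving the cascade with C₁(0)=C₂(0)=0 gives C₂(t) = C_in[1 − (τ₁ e^(−t/τ₁) − τ₂ e^(−t/τ₂))/(τ₁ − τ₂)].
At t = 57.8: e^(−t/τ₁) = 0.091869, e^(−t/τ₂) = 0.0086359.
C₂ = 0.857·[1 − (24.211·0.091869 − 12.164·0.0086359)/(12.047)] = 0.857·0.82409 = 0.70624 kg/m³.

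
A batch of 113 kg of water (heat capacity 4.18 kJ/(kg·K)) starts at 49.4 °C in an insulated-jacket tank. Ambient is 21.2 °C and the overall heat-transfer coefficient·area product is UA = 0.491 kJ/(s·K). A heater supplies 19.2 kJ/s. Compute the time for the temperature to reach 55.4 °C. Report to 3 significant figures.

Heat balance on the well-mixed liquid: M c_p dT/dt = −UA(T − T_amb) + Q̇.
τ = M c_p/UA = 962.00 s; T_ss = T_amb + Q̇/UA = 21.2 + 19.2/0.491 = 60.304 °C.
T(t) = T_ss + (T₀ − T_ss)e^(−t/τ); set T = 55.4:
t = −τ ln[(T − T_ss)/(T₀ − T_ss)] = −962.00 · ln(0.44974) = 768.72 s.

769 s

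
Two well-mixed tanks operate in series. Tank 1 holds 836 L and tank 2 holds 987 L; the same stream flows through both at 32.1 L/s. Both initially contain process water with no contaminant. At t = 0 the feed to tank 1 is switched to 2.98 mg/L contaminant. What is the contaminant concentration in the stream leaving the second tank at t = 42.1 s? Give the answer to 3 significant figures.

1.30 mg/L

Species balance on tank i: dCᵢ/dt = (Cᵢ₋₁ − Cᵢ)/τᵢ with τᵢ = Vᵢ/Q.
τ₁ = 836/32.1 = 26.044 s; τ₂ = 987/32.1 = 30.748 s.
Tank 1: C₁ = C_in(1 − e^(−t/τ₁)). Tank 2 (τ₁ ≠ τ₂): C₂ = C_in[1 − (τ₁ e^(−t/τ₁) − τ₂ e^(−t/τ₂))/(τ₁ − τ₂)].
At t = 42.1: e^(−t/τ₁) = 0.19859, e^(−t/τ₂) = 0.25431.
C₂ = 2.98·[1 − (26.044·0.19859 − 30.748·0.25431)/(-4.7040)] = 2.98·0.43721 = 1.3029 mg/L.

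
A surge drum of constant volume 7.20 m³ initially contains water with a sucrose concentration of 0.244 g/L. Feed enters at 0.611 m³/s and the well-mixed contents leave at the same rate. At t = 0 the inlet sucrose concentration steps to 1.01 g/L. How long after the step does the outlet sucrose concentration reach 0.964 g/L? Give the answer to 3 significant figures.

33.1 s

Species balance: V dC/dt = Q(C_in − C) ⇒ τ = V/Q = 11.784 s.
C(t) = C_in + (C₀ − C_in) e^(−t/τ). Set C = 0.964 and solve for t:
e^(−t/τ) = (C − C_in)/(C₀ − C_in) = (0.964 − 1.01)/(0.244 − 1.01) = 0.060052
t = −τ ln(…) = 11.784 × 2.8125 = 33.143 s.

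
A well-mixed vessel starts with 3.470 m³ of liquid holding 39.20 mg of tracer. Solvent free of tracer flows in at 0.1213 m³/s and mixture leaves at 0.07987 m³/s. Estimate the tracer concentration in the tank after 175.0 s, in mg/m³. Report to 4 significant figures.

0.4156 mg/m³

Let m(t) be the amount of tracer. Volume: V(t) = V₀ + (Q_in − Q_out) t = 3.470 + 0.0414300 t; V(175.0) = 10.7203 m³.
No tracer enters, so dm/dt = −Q_out · (m/V).
dm/m = −Q_out dt/(V₀ + 0.0414300 t); integrating gives ln(m/m₀) = −(Q_out/(Q_in−Q_out)) ln(V/V₀).
m = m₀ (V₀/V)^(Q_out/(Q_in−Q_out)) = 39.20 × (3.470/10.7203)^(1.92783) = 4.45543 mg.
C = m/V = 4.45543/10.7203 = 0.415609 mg/m³.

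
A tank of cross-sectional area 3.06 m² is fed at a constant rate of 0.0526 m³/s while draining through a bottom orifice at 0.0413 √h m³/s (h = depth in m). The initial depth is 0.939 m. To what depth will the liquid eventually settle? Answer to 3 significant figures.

Level balance: A dh/dt = 0.0526 − 0.0413 √h. Setting dh/dt = 0:
Q_in = 0.0413 √h_ss ⇒ √h_ss = 0.0526/0.0413 = 1.2736.
h_ss = 1.2736² = 1.6221 m. (Since h₀ = 0.939 m < h_ss, the level will rise toward this value.)

1.62 m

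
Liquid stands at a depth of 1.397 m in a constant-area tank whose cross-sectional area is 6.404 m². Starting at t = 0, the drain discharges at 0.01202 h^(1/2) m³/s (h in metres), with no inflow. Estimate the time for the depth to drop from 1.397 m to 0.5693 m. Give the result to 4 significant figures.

455.4 s

With no inflow, A dh/dt = −0.01202 √h.
This is separable: 2 d(√h)/dt = −0.01202/A, so √h = √h₀ − (0.01202/(2A)) t.
t = 2A(√h₀ − √h)/0.01202 = 2·6.404·(√1.397 − √0.5693)/0.01202
  = 12.8080 × (1.18195 − 0.754520) / 0.01202 = 455.449 s.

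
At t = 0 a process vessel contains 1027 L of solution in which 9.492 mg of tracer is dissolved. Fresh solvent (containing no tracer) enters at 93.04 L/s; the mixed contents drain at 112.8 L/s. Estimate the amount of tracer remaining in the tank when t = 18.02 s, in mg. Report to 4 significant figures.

Let m(t) be the amount of tracer. Volume: V(t) = V₀ + (Q_in − Q_out) t = 1027 − 19.7600 t; V(18.02) = 670.925 L.
Species balance (pure solvent in): dm/dt = −Q_out · m/V(t).
dm/m = −Q_out dt/(V₀ − 19.7600 t); integrating gives ln(m/m₀) = −(Q_out/(Q_in−Q_out)) ln(V/V₀).
m = m₀ (V₀/V)^(Q_out/(Q_in−Q_out)) = 9.492 × (1027/670.925)^(-5.70850) = 0.835363 mg.

0.8354 mg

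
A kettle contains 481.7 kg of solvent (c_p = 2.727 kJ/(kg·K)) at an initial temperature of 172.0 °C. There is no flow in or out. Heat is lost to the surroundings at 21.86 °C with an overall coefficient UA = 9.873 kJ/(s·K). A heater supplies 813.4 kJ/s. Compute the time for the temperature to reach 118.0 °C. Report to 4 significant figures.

212.2 s

Lumped-capacitance energy balance: M c_p dT/dt = UA(T_amb − T) + Q̇.
τ = M c_p/UA = 133.049 s; T_ss = T_amb + Q̇/UA = 21.86 + 813.4/9.873 = 104.246 °C.
T(t) = T_ss + (T₀ − T_ss)e^(−t/τ); set T = 118.0:
t = −τ ln[(T − T_ss)/(T₀ − T_ss)] = −133.049 · ln(0.202995) = 212.157 s.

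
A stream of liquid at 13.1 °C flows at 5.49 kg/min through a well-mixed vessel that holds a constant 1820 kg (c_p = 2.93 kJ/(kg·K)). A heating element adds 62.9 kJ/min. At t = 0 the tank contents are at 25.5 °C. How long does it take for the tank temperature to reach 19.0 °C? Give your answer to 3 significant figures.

481 min

Heat balance on the well-mixed liquid: M c_p dT/dt = ṁ c_p (T_in − T) + 62.9.
τ = M/ṁ = 331.51 min; T_ss = T_in + Q̇/(ṁ c_p) = 17.010 °C.
T(t) = T_ss + (T₀ − T_ss) e^(−t/τ). Set T = 19.0:
e^(−t/τ) = (19.0 − 17.010)/(25.5 − 17.010) = 0.23437
t = −331.51 · ln(0.23437) = 480.98 min.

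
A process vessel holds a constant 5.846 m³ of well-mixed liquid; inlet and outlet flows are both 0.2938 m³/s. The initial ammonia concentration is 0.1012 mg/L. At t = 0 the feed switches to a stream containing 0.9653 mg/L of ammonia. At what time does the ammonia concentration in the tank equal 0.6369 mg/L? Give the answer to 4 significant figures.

Species balance: V dC/dt = Q(C_in − C) ⇒ τ = V/Q = 19.8979 s.
C(t) = C_in + (C₀ − C_in) e^(−t/τ). Set C = 0.6369 and solve for t:
e^(−t/τ) = (C − C_in)/(C₀ − C_in) = (0.6369 − 0.9653)/(0.1012 − 0.9653) = 0.380049
t = −τ ln(…) = 19.8979 × 0.967456 = 19.2503 s.

19.25 s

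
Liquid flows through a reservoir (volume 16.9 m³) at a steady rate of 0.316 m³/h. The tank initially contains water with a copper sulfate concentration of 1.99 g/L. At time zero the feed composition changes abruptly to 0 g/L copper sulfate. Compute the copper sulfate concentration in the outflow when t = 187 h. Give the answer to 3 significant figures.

0.0603 g/L

Mass balance on the solute (V constant): V dC/dt = Q(C_in − C).
Time constant τ = V/Q = 16.9/0.316 = 53.481 h.
This is linear first-order; C(t) = C_in + (C₀ − C_in) e^(−t/τ).
C(187) = 0 + (1.99 − 0)·e^(−187/53.481) = 0 + (1.9900)·0.030301 = 0.060299 g/L.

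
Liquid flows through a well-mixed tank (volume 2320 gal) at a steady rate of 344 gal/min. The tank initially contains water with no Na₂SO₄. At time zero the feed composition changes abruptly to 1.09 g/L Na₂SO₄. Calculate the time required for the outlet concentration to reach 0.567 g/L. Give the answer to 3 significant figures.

4.95 min

Species balance: V dC/dt = Q(C_in − C) ⇒ τ = V/Q = 6.7442 min.
C(t) = C_in + (C₀ − C_in) e^(−t/τ). Set C = 0.567 and solve for t:
e^(−t/τ) = (C − C_in)/(C₀ − C_in) = (0.567 − 1.09)/(0 − 1.09) = 0.47982
t = −τ ln(…) = 6.7442 × 0.73435 = 4.9526 min.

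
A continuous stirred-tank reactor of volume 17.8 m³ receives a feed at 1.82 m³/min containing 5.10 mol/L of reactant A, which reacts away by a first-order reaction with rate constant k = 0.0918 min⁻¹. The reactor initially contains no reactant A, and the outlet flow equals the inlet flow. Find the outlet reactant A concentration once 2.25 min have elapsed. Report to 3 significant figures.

Species balance: V dC/dt = Q C_in − Q C − k V C.
dC/dt = (Q/V) C_in − (Q/V + k) C; effective rate a = Q/V + k = 0.10225 + 0.0918 = 0.19405 min⁻¹.
C_ss = Q C_in/(Q + kV) = 2.6873 mol/L; C(t) = C_ss + (C₀ − C_ss) e^(−a t).
C(2.25) = 2.6873 + (-2.6873)·e^(−0.19405·2.25) = 2.6873 + (-2.6873)·0.64623 = 0.95069 mol/L.

0.951 mol/L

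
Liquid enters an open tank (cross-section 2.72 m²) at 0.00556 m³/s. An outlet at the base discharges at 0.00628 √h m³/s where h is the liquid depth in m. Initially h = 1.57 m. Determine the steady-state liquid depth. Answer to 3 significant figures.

A dh/dt = Q_in − 0.00628 √h. Steady state requires inflow = outflow:
Q_in = 0.00628 √h_ss ⇒ √h_ss = 0.00556/0.00628 = 0.88535.
h_ss = 0.88535² = 0.78385 m. (Since h₀ = 1.57 m > h_ss, the level will fall toward this value.)

0.784 m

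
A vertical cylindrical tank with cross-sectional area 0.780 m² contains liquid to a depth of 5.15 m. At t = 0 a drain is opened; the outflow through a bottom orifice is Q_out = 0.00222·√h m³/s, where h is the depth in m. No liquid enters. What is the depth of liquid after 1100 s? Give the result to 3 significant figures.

0.496 m

A dh/dt = −Q_out = −0.00222 √h.
∫ h^(−1/2) dh = −(0.00222/A) ∫ dt, giving 2√h = 2√h₀ − (0.00222/A) t.
√h = √5.15 − 0.00222·1100/(2·0.780) = 2.2694 − 1.5654 = 0.70398.
h = 0.70398² = 0.49558 m.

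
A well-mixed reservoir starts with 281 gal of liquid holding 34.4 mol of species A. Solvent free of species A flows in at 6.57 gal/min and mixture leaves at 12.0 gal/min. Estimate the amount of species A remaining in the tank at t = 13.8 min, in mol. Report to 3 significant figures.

17.3 mol

Total volume: dV/dt = Q_in − Q_out = -5.4300 gal/min, so V(t) = 281 − 5.4300 t and V(13.8) = 206.07 gal.
Solute balance: dm/dt = 0 − Q_out C = −Q_out m/V(t).
dm/m = −Q_out dt/(V₀ − 5.4300 t); integrating gives ln(m/m₀) = −(Q_out/(Q_in−Q_out)) ln(V/V₀).
m = m₀ (V₀/V)^(Q_out/(Q_in−Q_out)) = 34.4 × (281/206.07)^(-2.2099) = 17.333 mol.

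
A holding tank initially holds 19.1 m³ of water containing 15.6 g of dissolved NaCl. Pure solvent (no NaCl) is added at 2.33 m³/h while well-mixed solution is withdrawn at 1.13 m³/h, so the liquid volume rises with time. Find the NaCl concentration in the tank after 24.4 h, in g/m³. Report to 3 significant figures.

0.134 g/m³

Let m(t) be the amount of NaCl. Volume: V(t) = V₀ + (Q_in − Q_out) t = 19.1 + 1.2000 t; V(24.4) = 48.380 m³.
No NaCl enters, so dm/dt = −Q_out · (m/V).
Separate: dm/m = −Q_out dt/V(t) ⇒ ln(m/m₀) = −(Q_out/(Q_in−Q_out)) ln(V/V₀).
m = m₀ (V₀/V)^(Q_out/(Q_in−Q_out)) = 15.6 × (19.1/48.380)^(0.94167) = 6.5019 g.
C = m/V = 6.5019/48.380 = 0.13439 g/m³.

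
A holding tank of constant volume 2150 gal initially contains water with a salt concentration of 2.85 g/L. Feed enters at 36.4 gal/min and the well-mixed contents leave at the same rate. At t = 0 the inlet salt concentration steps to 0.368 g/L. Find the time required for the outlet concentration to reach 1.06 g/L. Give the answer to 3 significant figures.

Mass balance on the solute (V constant): V dC/dt = Q(C_in − C), so τ = V/Q = 59.066 min.
C(t) = C_in + (C₀ − C_in) e^(−t/τ). Set C = 1.06 and solve for t:
e^(−t/τ) = (C − C_in)/(C₀ − C_in) = (1.06 − 0.368)/(2.85 − 0.368) = 0.27881
t = −τ ln(…) = 59.066 × 1.2772 = 75.441 min.

75.4 min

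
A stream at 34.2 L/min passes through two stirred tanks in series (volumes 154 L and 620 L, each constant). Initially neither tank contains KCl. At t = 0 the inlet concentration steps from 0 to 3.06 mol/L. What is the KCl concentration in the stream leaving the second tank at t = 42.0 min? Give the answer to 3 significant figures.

Time constants: τᵢ = Vᵢ/Q for each well-mixed tank.
τ₁ = 154/34.2 = 4.5029 min; τ₂ = 620/34.2 = 18.129 min.
Solving the cascade with C₁(0)=C₂(0)=0 gives C₂(t) = C_in[1 − (τ₁ e^(−t/τ₁) − τ₂ e^(−t/τ₂))/(τ₁ − τ₂)].
At t = 42.0: e^(−t/τ₁) = 8.8965e-05, e^(−t/τ₂) = 0.098591.
C₂ = 3.06·[1 − (4.5029·8.8965e-05 − 18.129·0.098591)/(-13.626)] = 3.06·0.86886 = 2.6587 mol/L.

2.66 mol/L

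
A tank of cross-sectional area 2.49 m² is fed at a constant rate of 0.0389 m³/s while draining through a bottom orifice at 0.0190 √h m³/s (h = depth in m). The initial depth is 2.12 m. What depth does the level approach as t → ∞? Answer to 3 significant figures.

4.19 m

Level balance: A dh/dt = 0.0389 − 0.0190 √h. Setting dh/dt = 0:
Q_in = 0.0190 √h_ss ⇒ √h_ss = 0.0389/0.0190 = 2.0474.
h_ss = 2.0474² = 4.1917 m. (Since h₀ = 2.12 m < h_ss, the level will rise toward this value.)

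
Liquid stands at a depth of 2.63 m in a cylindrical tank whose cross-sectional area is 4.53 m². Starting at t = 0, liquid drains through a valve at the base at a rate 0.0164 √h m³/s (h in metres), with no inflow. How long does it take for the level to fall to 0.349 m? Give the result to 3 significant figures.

A dh/dt = −Q_out = −0.0164 √h.
This is separable: 2 d(√h)/dt = −0.0164/A, so √h = √h₀ − (0.0164/(2A)) t.
t = 2A(√h₀ − √h)/0.0164 = 2·4.53·(√2.63 − √0.349)/0.0164
  = 9.0600 × (1.6217 − 0.59076) / 0.0164 = 569.55 s.

570 s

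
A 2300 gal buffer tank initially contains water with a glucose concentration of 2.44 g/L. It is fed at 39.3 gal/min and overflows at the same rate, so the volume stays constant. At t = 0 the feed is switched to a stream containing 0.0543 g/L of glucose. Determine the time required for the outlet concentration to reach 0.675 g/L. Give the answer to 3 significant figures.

Species balance on the tank: V dC/dt = Q(C_in − C), so τ = V/Q = 58.524 min.
C(t) = C_in + (C₀ − C_in) e^(−t/τ). Set C = 0.675 and solve for t:
e^(−t/τ) = (C − C_in)/(C₀ − C_in) = (0.675 − 0.0543)/(2.44 − 0.0543) = 0.26018
t = −τ ln(…) = 58.524 × 1.3464 = 78.797 min.

78.8 min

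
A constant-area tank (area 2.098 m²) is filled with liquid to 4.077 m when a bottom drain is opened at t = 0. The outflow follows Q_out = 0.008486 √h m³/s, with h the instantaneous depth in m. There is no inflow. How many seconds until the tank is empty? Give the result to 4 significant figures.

Accumulation of liquid (constant cross-section A): A dh/dt = −0.008486 √h.
This is separable: 2 d(√h)/dt = −0.008486/A, so √h = √h₀ − (0.008486/(2A)) t.
Tank is empty when √h = 0: t_empty = 2A√h₀/0.008486.
t_empty = 2·2.098·√4.077/0.008486 = 4.19600·2.01916/0.008486 = 998.396 s.

998.4 s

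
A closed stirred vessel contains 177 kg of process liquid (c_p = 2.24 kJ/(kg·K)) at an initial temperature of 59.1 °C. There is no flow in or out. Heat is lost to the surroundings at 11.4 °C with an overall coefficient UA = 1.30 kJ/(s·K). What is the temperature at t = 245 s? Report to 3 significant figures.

Lumped-capacitance energy balance: M c_p dT/dt = UA(T_amb − T).
dT/dt = (T_ss − T)/τ with T_ss = T_amb = 11.400 °C, τ = M c_p/UA = 177·2.24/1.30 = 304.98 s.
This is linear first-order; T(t) = T_ss + (T₀ − T_ss) e^(−t/τ).
T(245) = 11.400 + (47.700)·0.44784 = 32.762 °C.

32.8 °C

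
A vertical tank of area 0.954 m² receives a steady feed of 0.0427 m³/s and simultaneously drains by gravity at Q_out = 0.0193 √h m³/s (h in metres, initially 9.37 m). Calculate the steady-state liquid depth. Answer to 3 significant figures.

4.89 m

A dh/dt = Q_in − 0.0193 √h. Steady state requires inflow = outflow:
Q_in = 0.0193 √h_ss ⇒ √h_ss = 0.0427/0.0193 = 2.2124.
h_ss = 2.2124² = 4.8949 m. (Since h₀ = 9.37 m > h_ss, the level will fall toward this value.)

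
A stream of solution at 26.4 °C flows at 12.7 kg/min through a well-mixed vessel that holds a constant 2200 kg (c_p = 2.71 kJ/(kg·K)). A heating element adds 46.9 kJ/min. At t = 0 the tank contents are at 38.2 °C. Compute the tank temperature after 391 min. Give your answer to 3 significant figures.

First-law balance (no shaft work): M c_p dT/dt = ṁ c_p (T_in − T) + 46.9.
Rearrange: dT/dt = (T_ss − T)/τ with τ = M/ṁ = 173.23 min and T_ss = T_in + Q̇/(ṁ c_p) = 27.763 °C.
Solution: T(t) = T_ss + (T₀ − T_ss) e^(−t/τ).
T(391) = 27.763 + (10.437)·e^(−391/173.23) = 27.763 + (10.437)·0.10465 = 28.855 °C.

28.9 °C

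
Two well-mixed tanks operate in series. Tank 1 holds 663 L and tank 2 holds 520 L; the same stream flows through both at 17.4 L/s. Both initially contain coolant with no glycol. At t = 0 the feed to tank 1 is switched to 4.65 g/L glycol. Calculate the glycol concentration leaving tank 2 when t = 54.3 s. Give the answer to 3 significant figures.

Each tank obeys Vᵢ dCᵢ/dt = Q(Cᵢ₋₁ − Cᵢ), so τᵢ = Vᵢ/Q.
τ₁ = 663/17.4 = 38.103 s; τ₂ = 520/17.4 = 29.885 s.
Tank 1: C₁ = C_in(1 − e^(−t/τ₁)). Tank 2 (τ₁ ≠ τ₂): C₂ = C_in[1 − (τ₁ e^(−t/τ₁) − τ₂ e^(−t/τ₂))/(τ₁ − τ₂)].
At t = 54.3: e^(−t/τ₁) = 0.24049, e^(−t/τ₂) = 0.16252.
C₂ = 4.65·[1 − (38.103·0.24049 − 29.885·0.16252)/(8.2184)] = 4.65·0.47597 = 2.2133 g/L.

2.21 g/L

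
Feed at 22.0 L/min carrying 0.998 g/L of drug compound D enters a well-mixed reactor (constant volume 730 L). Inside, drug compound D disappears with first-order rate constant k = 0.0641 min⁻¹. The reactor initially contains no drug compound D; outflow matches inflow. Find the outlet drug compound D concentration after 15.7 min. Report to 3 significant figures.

0.246 g/L

V dC/dt = Q(C_in − C) − k V C.
dC/dt = (Q/V) C_in − (Q/V + k) C; effective rate a = Q/V + k = 0.030137 + 0.0641 = 0.094237 min⁻¹.
C_ss = Q C_in/(Q + kV) = 0.31916 g/L; C(t) = C_ss + (C₀ − C_ss) e^(−a t).
C(15.7) = 0.31916 + (-0.31916)·e^(−0.094237·15.7) = 0.31916 + (-0.31916)·0.22775 = 0.24647 g/L.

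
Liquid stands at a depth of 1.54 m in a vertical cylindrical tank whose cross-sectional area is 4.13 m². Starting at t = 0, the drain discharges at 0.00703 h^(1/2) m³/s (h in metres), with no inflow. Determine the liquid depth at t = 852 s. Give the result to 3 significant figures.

With no inflow, A dh/dt = −0.00703 √h.
This is separable: 2 d(√h)/dt = −0.00703/A, so √h = √h₀ − (0.00703/(2A)) t.
√h = √1.54 − 0.00703·852/(2·4.13) = 1.2410 − 0.72513 = 0.51584.
h = 0.51584² = 0.26609 m.

0.266 m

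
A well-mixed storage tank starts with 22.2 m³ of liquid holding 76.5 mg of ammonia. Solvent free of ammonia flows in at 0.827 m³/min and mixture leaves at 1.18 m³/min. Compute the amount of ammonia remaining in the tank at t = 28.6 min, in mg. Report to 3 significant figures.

Let m(t) be the amount of ammonia. Volume: V(t) = V₀ + (Q_in − Q_out) t = 22.2 − 0.35300 t; V(28.6) = 12.104 m³.
No ammonia enters, so dm/dt = −Q_out · (m/V).
Separate: dm/m = −Q_out dt/V(t) ⇒ ln(m/m₀) = −(Q_out/(Q_in−Q_out)) ln(V/V₀).
m = m₀ (V₀/V)^(Q_out/(Q_in−Q_out)) = 76.5 × (22.2/12.104)^(-3.3428) = 10.072 mg.

10.1 mg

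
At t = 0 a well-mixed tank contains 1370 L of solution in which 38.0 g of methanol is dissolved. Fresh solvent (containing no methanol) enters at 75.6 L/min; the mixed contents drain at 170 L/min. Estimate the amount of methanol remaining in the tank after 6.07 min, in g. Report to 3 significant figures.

14.3 g

Total volume: dV/dt = Q_in − Q_out = -94.400 L/min, so V(t) = 1370 − 94.400 t and V(6.07) = 796.99 L.
Species balance (pure solvent in): dm/dt = −Q_out · m/V(t).
dm/m = −Q_out dt/(V₀ − 94.400 t); integrating gives ln(m/m₀) = −(Q_out/(Q_in−Q_out)) ln(V/V₀).
m = m₀ (V₀/V)^(Q_out/(Q_in−Q_out)) = 38.0 × (1370/796.99)^(-1.8008) = 14.325 g.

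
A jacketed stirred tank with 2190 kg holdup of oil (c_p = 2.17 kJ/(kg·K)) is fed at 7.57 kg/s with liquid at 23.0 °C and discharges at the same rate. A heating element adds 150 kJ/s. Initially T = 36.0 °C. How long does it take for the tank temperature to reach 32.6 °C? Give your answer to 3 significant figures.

M c_p dT/dt = ṁ c_p (T_in − T) + Q̇.
τ = M/ṁ = 289.30 s; T_ss = T_in + Q̇/(ṁ c_p) = 32.131 °C.
T(t) = T_ss + (T₀ − T_ss) e^(−t/τ). Set T = 32.6:
e^(−t/τ) = (32.6 − 32.131)/(36.0 − 32.131) = 0.12114
t = −289.30 · ln(0.12114) = 610.66 s.

611 s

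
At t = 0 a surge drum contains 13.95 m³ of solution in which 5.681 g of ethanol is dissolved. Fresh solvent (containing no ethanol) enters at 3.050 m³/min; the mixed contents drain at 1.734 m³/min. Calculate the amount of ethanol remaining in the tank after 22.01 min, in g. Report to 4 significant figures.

1.292 g

Total volume: dV/dt = Q_in − Q_out = 1.31600 m³/min, so V(t) = 13.95 + 1.31600 t and V(22.01) = 42.9152 m³.
Species balance (pure solvent in): dm/dt = −Q_out · m/V(t).
dm/m = −Q_out dt/(V₀ + 1.31600 t); integrating gives ln(m/m₀) = −(Q_out/(Q_in−Q_out)) ln(V/V₀).
m = m₀ (V₀/V)^(Q_out/(Q_in−Q_out)) = 5.681 × (13.95/42.9152)^(1.31763) = 1.29233 g.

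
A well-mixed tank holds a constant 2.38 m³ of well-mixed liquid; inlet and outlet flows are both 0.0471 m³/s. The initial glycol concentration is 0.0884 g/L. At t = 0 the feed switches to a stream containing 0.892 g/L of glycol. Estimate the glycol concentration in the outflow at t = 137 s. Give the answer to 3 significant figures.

0.839 g/L

Species balance on the tank: V dC/dt = Q(C_in − C).
So dC/dt = (C_in − C)/τ with τ = V/Q = 2.38/0.0471 = 50.531 s.
This is linear first-order; C(t) = C_in + (C₀ − C_in) e^(−t/τ).
C(137) = 0.892 + (0.0884 − 0.892)·e^(−137/50.531) = 0.892 + (-0.80360)·0.066456 = 0.83860 g/L.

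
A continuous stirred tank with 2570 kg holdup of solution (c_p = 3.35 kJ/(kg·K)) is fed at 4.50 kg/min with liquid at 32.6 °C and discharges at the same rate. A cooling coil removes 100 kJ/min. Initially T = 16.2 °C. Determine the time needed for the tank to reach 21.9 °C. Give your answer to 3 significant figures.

500 min

M c_p dT/dt = ṁ c_p (T_in − T) − Q̇.
τ = M/ṁ = 571.11 min; T_ss = T_in − Q̇/(ṁ c_p) = 25.967 °C.
T(t) = T_ss + (T₀ − T_ss) e^(−t/τ). Set T = 21.9:
e^(−t/τ) = (21.9 − 25.967)/(16.2 − 25.967) = 0.41637
t = −571.11 · ln(0.41637) = 500.39 min.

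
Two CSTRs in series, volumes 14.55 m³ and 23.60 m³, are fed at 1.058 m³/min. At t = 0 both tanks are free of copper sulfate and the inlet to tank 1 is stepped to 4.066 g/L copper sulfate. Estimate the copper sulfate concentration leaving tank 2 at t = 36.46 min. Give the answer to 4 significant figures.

2.459 g/L

Species balance on tank i: dCᵢ/dt = (Cᵢ₋₁ − Cᵢ)/τᵢ with τᵢ = Vᵢ/Q.
τ₁ = 14.55/1.058 = 13.7524 min; τ₂ = 23.60/1.058 = 22.3062 min.
Tank 1: C₁ = C_in(1 − e^(−t/τ₁)). Tank 2 (τ₁ ≠ τ₂): C₂ = C_in[1 − (τ₁ e^(−t/τ₁) − τ₂ e^(−t/τ₂))/(τ₁ − τ₂)].
At t = 36.46: e^(−t/τ₁) = 0.0705678, e^(−t/τ₂) = 0.195046.
C₂ = 4.066·[1 − (13.7524·0.0705678 − 22.3062·0.195046)/(-8.55388)] = 4.066·0.604826 = 2.45922 g/L.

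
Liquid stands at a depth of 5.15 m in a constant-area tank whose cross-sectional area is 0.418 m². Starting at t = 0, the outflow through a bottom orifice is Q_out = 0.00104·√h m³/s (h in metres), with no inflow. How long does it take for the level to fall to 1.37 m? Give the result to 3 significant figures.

Accumulation of liquid (constant cross-section A): A dh/dt = −0.00104 √h.
Separate and integrate: 2(√h − √h₀) = −(0.00104/A) t.
t = 2A(√h₀ − √h)/0.00104 = 2·0.418·(√5.15 − √1.37)/0.00104
  = 0.83600 × (2.2694 − 1.1705) / 0.00104 = 883.34 s.

883 s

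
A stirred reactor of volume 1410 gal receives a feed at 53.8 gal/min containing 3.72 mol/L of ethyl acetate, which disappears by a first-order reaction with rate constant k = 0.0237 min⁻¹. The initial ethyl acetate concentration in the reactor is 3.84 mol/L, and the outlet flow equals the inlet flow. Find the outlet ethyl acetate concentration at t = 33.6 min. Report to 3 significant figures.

Species balance: V dC/dt = Q C_in − Q C − k V C.
This is linear with rate a = Q/V + k = 0.061856 min⁻¹.
C_ss = Q C_in/(Q + kV) = 2.2947 mol/L; C(t) = C_ss + (C₀ − C_ss) e^(−a t).
C(33.6) = 2.2947 + (1.5453)·e^(−0.061856·33.6) = 2.2947 + (1.5453)·0.12513 = 2.4881 mol/L.

2.49 mol/L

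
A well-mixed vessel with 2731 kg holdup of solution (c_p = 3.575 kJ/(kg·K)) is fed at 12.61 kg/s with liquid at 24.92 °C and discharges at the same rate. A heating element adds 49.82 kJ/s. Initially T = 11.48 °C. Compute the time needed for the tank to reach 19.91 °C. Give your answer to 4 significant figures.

M c_p dT/dt = ṁ c_p (T_in − T) + Q̇.
τ = M/ṁ = 216.574 s; T_ss = T_in + Q̇/(ṁ c_p) = 26.0251 °C.
T(t) = T_ss + (T₀ − T_ss) e^(−t/τ). Set T = 19.91:
e^(−t/τ) = (19.91 − 26.0251)/(11.48 − 26.0251) = 0.420424
t = −216.574 · ln(0.420424) = 187.659 s.

187.7 s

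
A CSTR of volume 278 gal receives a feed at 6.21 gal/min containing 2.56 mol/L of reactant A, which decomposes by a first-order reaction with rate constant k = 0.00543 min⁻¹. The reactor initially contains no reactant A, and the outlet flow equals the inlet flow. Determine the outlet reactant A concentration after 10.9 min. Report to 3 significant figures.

V dC/dt = Q(C_in − C) − k V C.
This is linear with rate a = Q/V + k = 0.027768 min⁻¹.
C_ss = Q C_in/(Q + kV) = 2.0594 mol/L; C(t) = C_ss + (C₀ − C_ss) e^(−a t).
C(10.9) = 2.0594 + (-2.0594)·e^(−0.027768·10.9) = 2.0594 + (-2.0594)·0.73884 = 0.53783 mol/L.

0.538 mol/L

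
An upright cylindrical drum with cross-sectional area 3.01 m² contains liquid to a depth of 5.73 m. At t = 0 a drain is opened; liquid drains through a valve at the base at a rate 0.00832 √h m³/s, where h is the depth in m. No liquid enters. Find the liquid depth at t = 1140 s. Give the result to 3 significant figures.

Mass balance (ρ constant): A dh/dt = −0.00832 √h.
∫ h^(−1/2) dh = −(0.00832/A) ∫ dt, giving 2√h = 2√h₀ − (0.00832/A) t.
√h = √5.73 − 0.00832·1140/(2·3.01) = 2.3937 − 1.5755 = 0.81819.
h = 0.81819² = 0.66944 m.

0.669 m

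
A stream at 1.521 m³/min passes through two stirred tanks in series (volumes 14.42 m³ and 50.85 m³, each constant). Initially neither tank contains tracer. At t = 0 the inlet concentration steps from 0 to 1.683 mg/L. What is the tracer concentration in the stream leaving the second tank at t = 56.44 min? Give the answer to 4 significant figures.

Species balance on tank i: dCᵢ/dt = (Cᵢ₋₁ − Cᵢ)/τᵢ with τᵢ = Vᵢ/Q.
τ₁ = 14.42/1.521 = 9.48060 min; τ₂ = 50.85/1.521 = 33.4320 min.
Solving the cascade with C₁(0)=C₂(0)=0 gives C₂(t) = C_in[1 − (τ₁ e^(−t/τ₁) − τ₂ e^(−t/τ₂))/(τ₁ − τ₂)].
At t = 56.44: e^(−t/τ₁) = 0.00259750, e^(−t/τ₂) = 0.184851.
C₂ = 1.683·[1 − (9.48060·0.00259750 − 33.4320·0.184851)/(-23.9513)] = 1.683·0.743008 = 1.25048 mg/L.

1.250 mg/L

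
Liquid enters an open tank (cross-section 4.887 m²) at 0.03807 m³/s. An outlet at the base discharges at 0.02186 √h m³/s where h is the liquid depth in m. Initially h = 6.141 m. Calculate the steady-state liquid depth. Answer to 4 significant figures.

3.033 m

A dh/dt = Q_in − 0.02186 √h. Steady state requires inflow = outflow:
Q_in = 0.02186 √h_ss ⇒ √h_ss = 0.03807/0.02186 = 1.74154.
h_ss = 1.74154² = 3.03295 m. (Since h₀ = 6.141 m > h_ss, the level will fall toward this value.)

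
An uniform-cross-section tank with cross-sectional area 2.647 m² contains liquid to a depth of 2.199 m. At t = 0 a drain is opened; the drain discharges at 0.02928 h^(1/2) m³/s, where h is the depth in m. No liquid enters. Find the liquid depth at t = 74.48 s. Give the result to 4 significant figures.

1.147 m

A dh/dt = −Q_out = −0.02928 √h.
Separate and integrate: 2(√h − √h₀) = −(0.02928/A) t.
√h = √2.199 − 0.02928·74.48/(2·2.647) = 1.48290 − 0.411933 = 1.07097.
h = 1.07097² = 1.14698 m.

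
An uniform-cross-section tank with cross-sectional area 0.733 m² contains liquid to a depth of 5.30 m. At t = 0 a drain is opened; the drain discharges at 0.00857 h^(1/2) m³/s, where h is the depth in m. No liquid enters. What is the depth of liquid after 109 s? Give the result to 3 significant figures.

2.77 m

A dh/dt = −Q_out = −0.00857 √h.
∫ h^(−1/2) dh = −(0.00857/A) ∫ dt, giving 2√h = 2√h₀ − (0.00857/A) t.
√h = √5.30 − 0.00857·109/(2·0.733) = 2.3022 − 0.63720 = 1.6650.
h = 1.6650² = 2.7721 m.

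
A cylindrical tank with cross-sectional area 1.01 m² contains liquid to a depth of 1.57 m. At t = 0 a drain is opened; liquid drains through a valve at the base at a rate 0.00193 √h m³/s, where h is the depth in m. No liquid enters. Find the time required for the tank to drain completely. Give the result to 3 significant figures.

1310 s

With no inflow, A dh/dt = −0.00193 √h.
This is separable: 2 d(√h)/dt = −0.00193/A, so √h = √h₀ − (0.00193/(2A)) t.
Tank is empty when √h = 0: t_empty = 2A√h₀/0.00193.
t_empty = 2·1.01·√1.57/0.00193 = 2.0200·1.2530/0.00193 = 1311.4 s.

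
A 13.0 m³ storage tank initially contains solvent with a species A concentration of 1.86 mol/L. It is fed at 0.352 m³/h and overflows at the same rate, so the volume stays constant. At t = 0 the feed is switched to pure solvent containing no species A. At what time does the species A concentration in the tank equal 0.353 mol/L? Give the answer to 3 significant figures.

Mass balance on the solute (V constant): V dC/dt = Q(C_in − C), so τ = V/Q = 36.932 h.
C(t) = C_in + (C₀ − C_in) e^(−t/τ). Set C = 0.353 and solve for t:
e^(−t/τ) = (C − C_in)/(C₀ − C_in) = (0.353 − 0)/(1.86 − 0) = 0.18978
t = −τ ln(…) = 36.932 × 1.6619 = 61.376 h.

61.4 h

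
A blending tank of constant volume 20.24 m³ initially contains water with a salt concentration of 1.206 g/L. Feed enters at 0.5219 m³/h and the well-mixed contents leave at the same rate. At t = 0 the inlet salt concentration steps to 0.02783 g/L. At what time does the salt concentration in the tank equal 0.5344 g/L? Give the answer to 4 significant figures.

Species balance: V dC/dt = Q(C_in − C) ⇒ τ = V/Q = 38.7814 h.
C(t) = C_in + (C₀ − C_in) e^(−t/τ). Set C = 0.5344 and solve for t:
e^(−t/τ) = (C − C_in)/(C₀ − C_in) = (0.5344 − 0.02783)/(1.206 − 0.02783) = 0.429963
t = −τ ln(…) = 38.7814 × 0.844055 = 32.7336 h.

32.73 h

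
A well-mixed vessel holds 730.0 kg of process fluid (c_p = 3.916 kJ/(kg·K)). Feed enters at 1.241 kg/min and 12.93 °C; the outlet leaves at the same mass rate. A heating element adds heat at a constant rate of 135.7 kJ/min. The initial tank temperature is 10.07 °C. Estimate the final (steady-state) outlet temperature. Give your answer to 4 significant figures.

40.85 °C

M c_p dT/dt = ṁ c_p (T_in − T) + Q̇.
At steady state dT/dt = 0 ⇒ T_ss = T_in + Q̇/(ṁ c_p) = 12.93 + 135.7/(1.241·3.916) = 40.8532 °C.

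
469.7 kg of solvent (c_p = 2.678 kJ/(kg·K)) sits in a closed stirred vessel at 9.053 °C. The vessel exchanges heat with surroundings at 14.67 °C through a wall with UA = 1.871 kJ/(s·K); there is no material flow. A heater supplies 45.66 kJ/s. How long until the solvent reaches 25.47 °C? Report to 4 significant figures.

Lumped-capacitance energy balance: M c_p dT/dt = UA(T_amb − T) + Q̇.
τ = M c_p/UA = 672.291 s; T_ss = T_amb + Q̇/UA = 14.67 + 45.66/1.871 = 39.0741 °C.
T(t) = T_ss + (T₀ − T_ss)e^(−t/τ); set T = 25.47:
t = −τ ln[(T − T_ss)/(T₀ − T_ss)] = −672.291 · ln(0.453151) = 532.139 s.

532.1 s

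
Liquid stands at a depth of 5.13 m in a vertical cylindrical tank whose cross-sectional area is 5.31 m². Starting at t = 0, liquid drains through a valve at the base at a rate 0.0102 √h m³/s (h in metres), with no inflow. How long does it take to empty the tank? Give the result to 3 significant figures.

2360 s

With no inflow, A dh/dt = −0.0102 √h.
∫ h^(−1/2) dh = −(0.0102/A) ∫ dt, giving 2√h = 2√h₀ − (0.0102/A) t.
Tank is empty when √h = 0: t_empty = 2A√h₀/0.0102.
t_empty = 2·5.31·√5.13/0.0102 = 10.620·2.2650/0.0102 = 2358.2 s.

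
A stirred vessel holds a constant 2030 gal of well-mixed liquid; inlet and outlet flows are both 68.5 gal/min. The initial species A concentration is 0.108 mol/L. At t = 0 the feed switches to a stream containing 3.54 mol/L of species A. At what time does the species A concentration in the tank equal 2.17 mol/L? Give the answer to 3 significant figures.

27.2 min

Mass balance on the solute (V constant): V dC/dt = Q(C_in − C), so τ = V/Q = 29.635 min.
C(t) = C_in + (C₀ − C_in) e^(−t/τ). Set C = 2.17 and solve for t:
e^(−t/τ) = (C − C_in)/(C₀ − C_in) = (2.17 − 3.54)/(0.108 − 3.54) = 0.39918
t = −τ ln(…) = 29.635 × 0.91833 = 27.215 min.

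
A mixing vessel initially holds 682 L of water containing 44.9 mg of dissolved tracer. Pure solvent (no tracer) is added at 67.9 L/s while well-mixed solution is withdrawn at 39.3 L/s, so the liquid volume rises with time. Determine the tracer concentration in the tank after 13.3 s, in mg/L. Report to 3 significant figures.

0.0230 mg/L

Total volume: dV/dt = Q_in − Q_out = 28.600 L/s, so V(t) = 682 + 28.600 t and V(13.3) = 1062.4 L.
Species balance (pure solvent in): dm/dt = −Q_out · m/V(t).
Separate: dm/m = −Q_out dt/V(t) ⇒ ln(m/m₀) = −(Q_out/(Q_in−Q_out)) ln(V/V₀).
m = m₀ (V₀/V)^(Q_out/(Q_in−Q_out)) = 44.9 × (682/1062.4)^(1.3741) = 24.419 mg.
C = m/V = 24.419/1062.4 = 0.022985 mg/L.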